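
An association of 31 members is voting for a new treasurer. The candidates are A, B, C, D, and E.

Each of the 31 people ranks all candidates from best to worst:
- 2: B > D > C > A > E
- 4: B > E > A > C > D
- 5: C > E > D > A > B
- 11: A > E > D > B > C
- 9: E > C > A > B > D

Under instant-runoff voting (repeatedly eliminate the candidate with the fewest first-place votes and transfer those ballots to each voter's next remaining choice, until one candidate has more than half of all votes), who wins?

Round 1: A 11, B 6, C 5, D 0, E 9. D eliminated.
Round 2: A 11, B 6, C 5, E 9. C eliminated.
Round 3: A 11, B 6, E 14. B eliminated.
Round 4: A 13, E 18. E has a majority (≥16).

E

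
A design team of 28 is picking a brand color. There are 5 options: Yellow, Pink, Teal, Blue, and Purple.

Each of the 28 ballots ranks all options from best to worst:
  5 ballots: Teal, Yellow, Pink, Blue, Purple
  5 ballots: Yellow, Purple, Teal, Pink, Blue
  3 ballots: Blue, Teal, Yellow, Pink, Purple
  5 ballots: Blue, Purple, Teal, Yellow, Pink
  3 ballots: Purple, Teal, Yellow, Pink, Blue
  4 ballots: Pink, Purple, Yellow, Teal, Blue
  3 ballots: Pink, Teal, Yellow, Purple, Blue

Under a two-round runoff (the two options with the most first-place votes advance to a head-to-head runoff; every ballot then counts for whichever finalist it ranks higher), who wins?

Round 1 first-place votes: Yellow 5, Pink 7, Teal 5, Blue 8, Purple 3. Blue and Pink advance.
Runoff: Blue is ranked above Pink on 8 ballots, Pink above Blue on 20.

Pink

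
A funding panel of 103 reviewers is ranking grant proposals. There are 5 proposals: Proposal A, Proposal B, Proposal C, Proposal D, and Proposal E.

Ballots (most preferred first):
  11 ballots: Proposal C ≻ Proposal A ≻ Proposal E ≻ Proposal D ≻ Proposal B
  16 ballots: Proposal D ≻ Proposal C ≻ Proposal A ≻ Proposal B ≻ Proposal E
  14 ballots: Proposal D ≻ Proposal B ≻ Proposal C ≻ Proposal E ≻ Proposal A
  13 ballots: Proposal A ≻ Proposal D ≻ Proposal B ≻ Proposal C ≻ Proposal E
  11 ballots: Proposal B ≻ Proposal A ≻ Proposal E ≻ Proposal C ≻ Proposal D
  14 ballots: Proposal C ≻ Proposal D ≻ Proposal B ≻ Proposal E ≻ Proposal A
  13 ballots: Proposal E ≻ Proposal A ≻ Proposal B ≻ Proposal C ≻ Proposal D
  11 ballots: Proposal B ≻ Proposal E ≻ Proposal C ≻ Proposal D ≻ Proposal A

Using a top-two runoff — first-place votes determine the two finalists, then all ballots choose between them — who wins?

Round 1 first-place votes: Proposal A 13, Proposal B 22, Proposal C 25, Proposal D 30, Proposal E 13. Proposal D and Proposal C advance.
Runoff: Proposal D is ranked above Proposal C on 43 ballots, Proposal C above Proposal D on 60.

Proposal C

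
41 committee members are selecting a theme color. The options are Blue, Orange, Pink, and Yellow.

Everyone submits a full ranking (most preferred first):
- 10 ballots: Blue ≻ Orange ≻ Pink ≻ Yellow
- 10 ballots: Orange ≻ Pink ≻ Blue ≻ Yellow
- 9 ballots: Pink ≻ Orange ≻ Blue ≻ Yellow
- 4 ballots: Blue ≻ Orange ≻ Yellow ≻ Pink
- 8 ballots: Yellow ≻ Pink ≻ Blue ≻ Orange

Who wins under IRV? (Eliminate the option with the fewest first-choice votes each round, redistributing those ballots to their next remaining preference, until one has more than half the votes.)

Round 1: Blue 14, Orange 10, Pink 9, Yellow 8. Yellow eliminated.
Round 2: Blue 14, Orange 10, Pink 17. Orange eliminated.
Round 3: Blue 14, Pink 27. Pink has a majority (≥21).

Pink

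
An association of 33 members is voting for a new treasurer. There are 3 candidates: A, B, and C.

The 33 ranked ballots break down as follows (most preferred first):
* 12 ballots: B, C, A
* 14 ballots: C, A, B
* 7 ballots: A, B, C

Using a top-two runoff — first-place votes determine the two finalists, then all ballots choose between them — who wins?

B

Round 1 first-place votes: A 7, B 12, C 14. C and B advance.
Runoff: C is ranked above B on 14 ballots, B above C on 19.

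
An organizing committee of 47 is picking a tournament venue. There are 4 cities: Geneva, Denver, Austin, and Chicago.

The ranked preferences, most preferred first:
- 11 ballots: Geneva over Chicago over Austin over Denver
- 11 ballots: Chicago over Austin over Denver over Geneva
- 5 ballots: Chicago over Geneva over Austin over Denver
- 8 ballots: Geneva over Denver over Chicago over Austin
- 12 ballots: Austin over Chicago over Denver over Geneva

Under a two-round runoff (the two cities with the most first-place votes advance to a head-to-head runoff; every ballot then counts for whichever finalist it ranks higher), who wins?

Round 1 first-place votes: Geneva 19, Denver 0, Austin 12, Chicago 16. Geneva and Chicago advance.
Runoff: Geneva is ranked above Chicago on 19 ballots, Chicago above Geneva on 28.

Chicago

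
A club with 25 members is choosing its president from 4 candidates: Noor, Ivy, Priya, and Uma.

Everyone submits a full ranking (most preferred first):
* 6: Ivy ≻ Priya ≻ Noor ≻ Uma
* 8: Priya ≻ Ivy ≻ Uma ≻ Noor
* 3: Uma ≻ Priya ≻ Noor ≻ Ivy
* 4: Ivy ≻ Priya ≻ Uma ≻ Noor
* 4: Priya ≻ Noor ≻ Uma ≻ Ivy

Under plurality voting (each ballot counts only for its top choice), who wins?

Priya

First-place votes: Noor 0, Ivy 10, Priya 12, Uma 3.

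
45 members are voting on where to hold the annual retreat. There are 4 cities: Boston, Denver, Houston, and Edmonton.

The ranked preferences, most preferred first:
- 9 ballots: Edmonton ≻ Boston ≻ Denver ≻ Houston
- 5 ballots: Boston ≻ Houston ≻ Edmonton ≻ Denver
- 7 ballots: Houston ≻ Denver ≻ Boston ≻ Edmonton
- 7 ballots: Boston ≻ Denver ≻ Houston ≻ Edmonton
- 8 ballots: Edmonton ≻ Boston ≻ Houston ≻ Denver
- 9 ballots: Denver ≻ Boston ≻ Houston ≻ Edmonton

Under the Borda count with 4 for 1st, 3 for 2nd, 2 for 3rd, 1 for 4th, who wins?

Boston

Boston: 9×3 + 5×4 + 7×2 + 7×4 + 8×3 + 9×3 = 140
Denver: 9×2 + 5×1 + 7×3 + 7×3 + 8×1 + 9×4 = 109
Houston: 9×1 + 5×3 + 7×4 + 7×2 + 8×2 + 9×2 = 100
Edmonton: 9×4 + 5×2 + 7×1 + 7×1 + 8×4 + 9×1 = 101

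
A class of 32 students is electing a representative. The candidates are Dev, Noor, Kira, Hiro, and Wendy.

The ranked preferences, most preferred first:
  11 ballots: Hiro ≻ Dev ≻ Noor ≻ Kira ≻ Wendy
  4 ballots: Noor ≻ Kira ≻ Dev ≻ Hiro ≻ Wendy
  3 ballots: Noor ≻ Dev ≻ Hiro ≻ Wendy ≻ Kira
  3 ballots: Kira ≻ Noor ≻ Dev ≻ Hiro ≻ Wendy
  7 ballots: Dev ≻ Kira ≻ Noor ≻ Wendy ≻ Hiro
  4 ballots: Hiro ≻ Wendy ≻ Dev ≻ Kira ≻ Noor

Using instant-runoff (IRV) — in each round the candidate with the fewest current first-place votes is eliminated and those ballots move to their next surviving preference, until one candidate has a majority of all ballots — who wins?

Noor

Round 1: Dev 7, Noor 7, Kira 3, Hiro 15, Wendy 0. Wendy eliminated.
Round 2: Dev 7, Noor 7, Kira 3, Hiro 15. Kira eliminated.
Round 3: Dev 7, Noor 10, Hiro 15. Dev eliminated.
Round 4: Noor 17, Hiro 15. Noor has a majority (≥17).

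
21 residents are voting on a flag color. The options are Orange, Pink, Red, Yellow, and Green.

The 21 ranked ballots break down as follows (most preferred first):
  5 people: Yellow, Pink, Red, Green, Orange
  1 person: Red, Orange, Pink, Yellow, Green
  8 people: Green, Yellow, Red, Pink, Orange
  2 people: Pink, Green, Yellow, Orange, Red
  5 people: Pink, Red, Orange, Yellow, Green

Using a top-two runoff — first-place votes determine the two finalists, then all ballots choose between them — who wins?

Pink

Round 1 first-place votes: Orange 0, Pink 7, Red 1, Yellow 5, Green 8. Green and Pink advance.
Runoff: Green is ranked above Pink on 8 ballots, Pink above Green on 13.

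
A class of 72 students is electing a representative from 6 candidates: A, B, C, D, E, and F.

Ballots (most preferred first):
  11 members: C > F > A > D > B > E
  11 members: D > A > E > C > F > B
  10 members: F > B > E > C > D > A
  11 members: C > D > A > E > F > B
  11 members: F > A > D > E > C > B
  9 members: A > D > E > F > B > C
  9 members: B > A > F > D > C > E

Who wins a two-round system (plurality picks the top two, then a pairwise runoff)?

Round 1 first-place votes: A 9, B 9, C 22, D 11, E 0, F 21. C and F advance.
Runoff: C is ranked above F on 33 ballots, F above C on 39.

F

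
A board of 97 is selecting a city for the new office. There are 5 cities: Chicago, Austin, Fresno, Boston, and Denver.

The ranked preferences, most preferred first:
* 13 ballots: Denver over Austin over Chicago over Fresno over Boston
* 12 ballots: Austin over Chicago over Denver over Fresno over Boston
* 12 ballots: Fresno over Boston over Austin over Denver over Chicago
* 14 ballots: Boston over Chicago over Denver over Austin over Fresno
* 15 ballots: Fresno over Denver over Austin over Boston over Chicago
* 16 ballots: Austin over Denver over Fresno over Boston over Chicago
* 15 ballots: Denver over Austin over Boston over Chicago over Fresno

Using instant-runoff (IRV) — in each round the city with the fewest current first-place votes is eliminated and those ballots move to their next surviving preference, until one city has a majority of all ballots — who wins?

Denver

Round 1: Chicago 0, Austin 28, Fresno 27, Boston 14, Denver 28. Chicago eliminated.
Round 2: Austin 28, Fresno 27, Boston 14, Denver 28. Boston eliminated.
Round 3: Austin 28, Fresno 27, Denver 42. Fresno eliminated.
Round 4: Austin 40, Denver 57. Denver has a majority (≥49).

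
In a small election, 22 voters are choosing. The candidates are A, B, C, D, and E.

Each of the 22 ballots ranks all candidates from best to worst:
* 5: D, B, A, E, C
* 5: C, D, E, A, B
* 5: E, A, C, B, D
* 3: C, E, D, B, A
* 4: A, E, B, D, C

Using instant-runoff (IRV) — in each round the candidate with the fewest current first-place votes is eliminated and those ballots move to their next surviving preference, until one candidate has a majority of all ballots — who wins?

Round 1: A 4, B 0, C 8, D 5, E 5. B eliminated.
Round 2: A 4, C 8, D 5, E 5. A eliminated.
Round 3: C 8, D 5, E 9. D eliminated.
Round 4: C 8, E 14. E has a majority (≥12).

E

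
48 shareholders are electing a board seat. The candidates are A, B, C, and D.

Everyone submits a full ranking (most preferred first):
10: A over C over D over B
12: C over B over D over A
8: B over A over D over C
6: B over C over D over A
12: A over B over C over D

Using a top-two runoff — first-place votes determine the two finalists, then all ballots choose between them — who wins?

B

Round 1 first-place votes: A 22, B 14, C 12, D 0. A and B advance.
Runoff: A is ranked above B on 22 ballots, B above A on 26.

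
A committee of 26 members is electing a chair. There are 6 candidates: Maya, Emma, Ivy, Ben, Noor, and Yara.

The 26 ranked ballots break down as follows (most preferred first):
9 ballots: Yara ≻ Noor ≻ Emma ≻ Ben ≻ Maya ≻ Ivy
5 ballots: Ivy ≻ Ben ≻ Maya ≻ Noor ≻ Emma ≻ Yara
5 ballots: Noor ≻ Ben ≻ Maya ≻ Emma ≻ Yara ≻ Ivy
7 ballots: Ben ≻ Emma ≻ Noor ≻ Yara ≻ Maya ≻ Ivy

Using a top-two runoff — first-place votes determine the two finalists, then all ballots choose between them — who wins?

Round 1 first-place votes: Maya 0, Emma 0, Ivy 5, Ben 7, Noor 5, Yara 9. Yara and Ben advance.
Runoff: Yara is ranked above Ben on 9 ballots, Ben above Yara on 17.

Ben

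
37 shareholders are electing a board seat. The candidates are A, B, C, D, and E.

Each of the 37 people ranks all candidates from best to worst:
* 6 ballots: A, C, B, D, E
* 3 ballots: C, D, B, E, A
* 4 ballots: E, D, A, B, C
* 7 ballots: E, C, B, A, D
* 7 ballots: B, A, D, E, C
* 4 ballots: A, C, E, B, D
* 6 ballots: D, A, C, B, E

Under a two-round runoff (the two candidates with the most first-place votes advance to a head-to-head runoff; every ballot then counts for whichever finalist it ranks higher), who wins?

A

Round 1 first-place votes: A 10, B 7, C 3, D 6, E 11. E and A advance.
Runoff: E is ranked above A on 14 ballots, A above E on 23.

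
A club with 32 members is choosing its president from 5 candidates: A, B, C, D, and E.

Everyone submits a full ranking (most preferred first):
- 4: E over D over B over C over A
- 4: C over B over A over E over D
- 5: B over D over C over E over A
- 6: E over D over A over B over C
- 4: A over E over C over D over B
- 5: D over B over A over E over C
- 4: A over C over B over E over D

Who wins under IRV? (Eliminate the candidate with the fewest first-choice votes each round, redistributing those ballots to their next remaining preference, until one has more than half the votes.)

B

Round 1: A 8, B 5, C 4, D 5, E 10. C eliminated.
Round 2: A 8, B 9, D 5, E 10. D eliminated.
Round 3: A 8, B 14, E 10. A eliminated.
Round 4: B 18, E 14. B has a majority (≥17).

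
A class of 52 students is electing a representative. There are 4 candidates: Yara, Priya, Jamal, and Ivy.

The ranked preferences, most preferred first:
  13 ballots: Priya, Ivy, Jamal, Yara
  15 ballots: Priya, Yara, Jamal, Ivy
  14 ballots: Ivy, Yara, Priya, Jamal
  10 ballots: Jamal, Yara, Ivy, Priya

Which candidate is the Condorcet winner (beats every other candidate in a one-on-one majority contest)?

Priya

Priya vs Yara: 28–24
Priya vs Jamal: 42–10
Priya vs Ivy: 28–24
Priya beats every other candidate.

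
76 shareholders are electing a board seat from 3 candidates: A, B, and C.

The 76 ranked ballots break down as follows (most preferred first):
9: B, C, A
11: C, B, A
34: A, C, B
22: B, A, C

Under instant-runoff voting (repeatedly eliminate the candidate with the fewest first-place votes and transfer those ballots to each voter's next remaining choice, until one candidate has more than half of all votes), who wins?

Round 1: A 34, B 31, C 11. C eliminated.
Round 2: A 34, B 42. B has a majority (≥39).

B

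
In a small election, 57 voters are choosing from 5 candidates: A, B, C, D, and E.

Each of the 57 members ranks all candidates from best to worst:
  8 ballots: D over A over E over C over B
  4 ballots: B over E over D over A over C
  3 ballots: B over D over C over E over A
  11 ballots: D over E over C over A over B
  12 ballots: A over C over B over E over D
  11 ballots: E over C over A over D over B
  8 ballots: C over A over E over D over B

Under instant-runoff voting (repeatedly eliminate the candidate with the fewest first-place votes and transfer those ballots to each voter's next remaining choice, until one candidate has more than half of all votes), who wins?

A

Round 1: A 12, B 7, C 8, D 19, E 11. B eliminated.
Round 2: A 12, C 8, D 22, E 15. C eliminated.
Round 3: A 20, D 22, E 15. E eliminated.
Round 4: A 31, D 26. A has a majority (≥29).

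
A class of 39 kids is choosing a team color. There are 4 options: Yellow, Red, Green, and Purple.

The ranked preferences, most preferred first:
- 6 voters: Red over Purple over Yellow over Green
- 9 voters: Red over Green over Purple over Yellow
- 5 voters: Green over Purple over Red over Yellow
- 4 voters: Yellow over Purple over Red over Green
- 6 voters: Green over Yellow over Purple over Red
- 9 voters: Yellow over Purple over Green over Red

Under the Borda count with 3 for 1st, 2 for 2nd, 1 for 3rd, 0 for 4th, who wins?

Yellow: 6×1 + 9×0 + 5×0 + 4×3 + 6×2 + 9×3 = 57
Red: 6×3 + 9×3 + 5×1 + 4×1 + 6×0 + 9×0 = 54
Green: 6×0 + 9×2 + 5×3 + 4×0 + 6×3 + 9×1 = 60
Purple: 6×2 + 9×1 + 5×2 + 4×2 + 6×1 + 9×2 = 63

Purple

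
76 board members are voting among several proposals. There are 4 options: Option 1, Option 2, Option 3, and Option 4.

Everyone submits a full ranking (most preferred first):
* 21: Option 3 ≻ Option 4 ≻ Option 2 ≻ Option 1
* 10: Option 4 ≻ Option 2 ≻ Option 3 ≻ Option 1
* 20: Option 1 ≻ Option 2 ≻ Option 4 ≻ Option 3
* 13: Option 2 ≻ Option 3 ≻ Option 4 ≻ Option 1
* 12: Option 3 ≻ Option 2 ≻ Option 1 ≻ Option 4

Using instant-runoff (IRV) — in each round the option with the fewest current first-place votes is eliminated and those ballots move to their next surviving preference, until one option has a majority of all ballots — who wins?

Round 1: Option 1 20, Option 2 13, Option 3 33, Option 4 10. Option 4 eliminated.
Round 2: Option 1 20, Option 2 23, Option 3 33. Option 1 eliminated.
Round 3: Option 2 43, Option 3 33. Option 2 has a majority (≥39).

Option 2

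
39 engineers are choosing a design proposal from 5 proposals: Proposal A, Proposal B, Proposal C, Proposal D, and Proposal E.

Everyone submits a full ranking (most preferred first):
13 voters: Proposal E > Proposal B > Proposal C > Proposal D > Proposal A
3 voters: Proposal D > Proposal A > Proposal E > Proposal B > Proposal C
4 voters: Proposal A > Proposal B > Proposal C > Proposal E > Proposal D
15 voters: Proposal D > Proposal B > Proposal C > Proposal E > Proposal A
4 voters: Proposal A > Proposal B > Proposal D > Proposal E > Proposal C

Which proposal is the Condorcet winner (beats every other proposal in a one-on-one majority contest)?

Proposal B

Proposal B vs Proposal A: 28–11
Proposal B vs Proposal C: 39–0
Proposal B vs Proposal D: 21–18
Proposal B vs Proposal E: 23–16
Proposal B beats every other proposal.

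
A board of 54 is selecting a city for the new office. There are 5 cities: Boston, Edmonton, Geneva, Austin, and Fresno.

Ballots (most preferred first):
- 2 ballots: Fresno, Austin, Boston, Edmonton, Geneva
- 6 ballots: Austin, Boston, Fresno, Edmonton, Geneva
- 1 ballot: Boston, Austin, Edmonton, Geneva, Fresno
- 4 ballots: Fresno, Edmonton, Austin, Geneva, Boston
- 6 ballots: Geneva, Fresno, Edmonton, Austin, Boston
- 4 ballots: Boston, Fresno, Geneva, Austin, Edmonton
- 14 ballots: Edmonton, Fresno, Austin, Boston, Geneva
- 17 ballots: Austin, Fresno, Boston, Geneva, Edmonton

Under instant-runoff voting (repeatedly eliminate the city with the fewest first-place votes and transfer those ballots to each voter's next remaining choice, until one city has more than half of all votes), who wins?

Fresno

Round 1: Boston 5, Edmonton 14, Geneva 6, Austin 23, Fresno 6. Boston eliminated.
Round 2: Edmonton 14, Geneva 6, Austin 24, Fresno 10. Geneva eliminated.
Round 3: Edmonton 14, Austin 24, Fresno 16. Edmonton eliminated.
Round 4: Austin 24, Fresno 30. Fresno has a majority (≥28).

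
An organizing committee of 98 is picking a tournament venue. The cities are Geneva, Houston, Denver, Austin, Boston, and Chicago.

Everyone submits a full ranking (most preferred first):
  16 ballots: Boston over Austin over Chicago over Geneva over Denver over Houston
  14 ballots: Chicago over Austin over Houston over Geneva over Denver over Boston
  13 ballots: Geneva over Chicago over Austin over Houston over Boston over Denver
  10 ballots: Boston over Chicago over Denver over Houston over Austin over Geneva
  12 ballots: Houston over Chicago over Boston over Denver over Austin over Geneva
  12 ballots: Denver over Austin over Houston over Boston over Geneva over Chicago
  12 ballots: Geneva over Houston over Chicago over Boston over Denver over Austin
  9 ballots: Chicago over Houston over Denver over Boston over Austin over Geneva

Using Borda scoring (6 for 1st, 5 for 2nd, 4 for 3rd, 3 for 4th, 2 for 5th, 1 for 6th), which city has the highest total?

Chicago

Geneva: 16×3 + 14×3 + 13×6 + 10×1 + 12×1 + 12×2 + 12×6 + 9×1 = 295
Houston: 16×1 + 14×4 + 13×3 + 10×3 + 12×6 + 12×4 + 12×5 + 9×5 = 366
Denver: 16×2 + 14×2 + 13×1 + 10×4 + 12×3 + 12×6 + 12×2 + 9×4 = 281
Austin: 16×5 + 14×5 + 13×4 + 10×2 + 12×2 + 12×5 + 12×1 + 9×2 = 336
Boston: 16×6 + 14×1 + 13×2 + 10×6 + 12×4 + 12×3 + 12×3 + 9×3 = 343
Chicago: 16×4 + 14×6 + 13×5 + 10×5 + 12×5 + 12×1 + 12×4 + 9×6 = 437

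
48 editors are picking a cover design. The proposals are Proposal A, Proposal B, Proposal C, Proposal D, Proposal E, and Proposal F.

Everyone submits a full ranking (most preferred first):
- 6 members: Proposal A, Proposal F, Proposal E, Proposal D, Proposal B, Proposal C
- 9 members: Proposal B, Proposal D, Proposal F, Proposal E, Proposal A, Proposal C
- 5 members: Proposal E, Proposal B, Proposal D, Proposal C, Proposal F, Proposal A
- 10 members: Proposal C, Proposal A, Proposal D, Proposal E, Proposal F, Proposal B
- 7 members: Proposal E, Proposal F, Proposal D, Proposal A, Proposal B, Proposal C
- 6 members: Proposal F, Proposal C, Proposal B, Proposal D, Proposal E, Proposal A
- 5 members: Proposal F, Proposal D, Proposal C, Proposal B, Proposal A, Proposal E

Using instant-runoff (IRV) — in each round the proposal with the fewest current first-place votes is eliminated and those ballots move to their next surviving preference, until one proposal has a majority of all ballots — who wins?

Round 1: Proposal A 6, Proposal B 9, Proposal C 10, Proposal D 0, Proposal E 12, Proposal F 11. Proposal D eliminated.
Round 2: Proposal A 6, Proposal B 9, Proposal C 10, Proposal E 12, Proposal F 11. Proposal A eliminated.
Round 3: Proposal B 9, Proposal C 10, Proposal E 12, Proposal F 17. Proposal B eliminated.
Round 4: Proposal C 10, Proposal E 12, Proposal F 26. Proposal F has a majority (≥25).

Proposal F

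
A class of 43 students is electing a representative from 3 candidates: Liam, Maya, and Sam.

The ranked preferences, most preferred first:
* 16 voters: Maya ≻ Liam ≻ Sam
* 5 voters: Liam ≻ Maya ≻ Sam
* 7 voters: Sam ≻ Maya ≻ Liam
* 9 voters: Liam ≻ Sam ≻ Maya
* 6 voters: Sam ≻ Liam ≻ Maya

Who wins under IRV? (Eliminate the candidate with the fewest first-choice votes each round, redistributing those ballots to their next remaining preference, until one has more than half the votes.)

Round 1: Liam 14, Maya 16, Sam 13. Sam eliminated.
Round 2: Liam 20, Maya 23. Maya has a majority (≥22).

Maya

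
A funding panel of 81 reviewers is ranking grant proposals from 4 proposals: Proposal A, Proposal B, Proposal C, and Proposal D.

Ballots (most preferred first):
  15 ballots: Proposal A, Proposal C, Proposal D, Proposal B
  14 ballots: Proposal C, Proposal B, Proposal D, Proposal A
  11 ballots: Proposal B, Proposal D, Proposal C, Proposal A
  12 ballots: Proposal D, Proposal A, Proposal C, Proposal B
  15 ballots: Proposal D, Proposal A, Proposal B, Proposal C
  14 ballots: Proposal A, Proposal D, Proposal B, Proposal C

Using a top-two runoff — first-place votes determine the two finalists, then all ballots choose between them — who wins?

Proposal D

Round 1 first-place votes: Proposal A 29, Proposal B 11, Proposal C 14, Proposal D 27. Proposal A and Proposal D advance.
Runoff: Proposal A is ranked above Proposal D on 29 ballots, Proposal D above Proposal A on 52.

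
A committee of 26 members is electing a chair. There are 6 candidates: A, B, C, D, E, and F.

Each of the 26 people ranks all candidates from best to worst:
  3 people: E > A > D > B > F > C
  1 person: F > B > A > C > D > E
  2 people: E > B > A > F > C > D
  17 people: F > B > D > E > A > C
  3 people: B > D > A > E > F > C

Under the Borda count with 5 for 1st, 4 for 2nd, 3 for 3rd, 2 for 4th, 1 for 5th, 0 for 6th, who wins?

B

A: 3×4 + 1×3 + 2×3 + 17×1 + 3×3 = 47
B: 3×2 + 1×4 + 2×4 + 17×4 + 3×5 = 101
C: 3×0 + 1×2 + 2×1 + 17×0 + 3×0 = 4
D: 3×3 + 1×1 + 2×0 + 17×3 + 3×4 = 73
E: 3×5 + 1×0 + 2×5 + 17×2 + 3×2 = 65
F: 3×1 + 1×5 + 2×2 + 17×5 + 3×1 = 100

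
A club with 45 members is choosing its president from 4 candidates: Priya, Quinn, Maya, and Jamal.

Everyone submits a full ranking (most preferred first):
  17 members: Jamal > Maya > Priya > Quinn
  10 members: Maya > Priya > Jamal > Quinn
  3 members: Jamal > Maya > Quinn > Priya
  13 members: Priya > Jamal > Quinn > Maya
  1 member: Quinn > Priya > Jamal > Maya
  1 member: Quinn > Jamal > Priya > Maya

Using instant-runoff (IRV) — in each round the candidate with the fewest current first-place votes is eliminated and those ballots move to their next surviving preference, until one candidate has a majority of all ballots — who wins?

Round 1: Priya 13, Quinn 2, Maya 10, Jamal 20. Quinn eliminated.
Round 2: Priya 14, Maya 10, Jamal 21. Maya eliminated.
Round 3: Priya 24, Jamal 21. Priya has a majority (≥23).

Priya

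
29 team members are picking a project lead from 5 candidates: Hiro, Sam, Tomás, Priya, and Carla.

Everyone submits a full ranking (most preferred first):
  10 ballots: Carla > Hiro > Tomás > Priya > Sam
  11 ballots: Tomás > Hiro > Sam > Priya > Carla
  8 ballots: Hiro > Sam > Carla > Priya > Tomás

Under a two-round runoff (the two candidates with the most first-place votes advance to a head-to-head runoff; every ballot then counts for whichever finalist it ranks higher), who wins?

Round 1 first-place votes: Hiro 8, Sam 0, Tomás 11, Priya 0, Carla 10. Tomás and Carla advance.
Runoff: Tomás is ranked above Carla on 11 ballots, Carla above Tomás on 18.

Carla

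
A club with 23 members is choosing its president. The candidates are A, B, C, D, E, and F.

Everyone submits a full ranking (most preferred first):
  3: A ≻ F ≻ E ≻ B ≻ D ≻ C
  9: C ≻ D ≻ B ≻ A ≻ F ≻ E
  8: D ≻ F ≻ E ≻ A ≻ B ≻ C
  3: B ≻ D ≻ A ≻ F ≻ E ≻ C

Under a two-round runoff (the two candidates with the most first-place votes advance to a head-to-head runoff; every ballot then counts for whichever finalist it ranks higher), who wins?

Round 1 first-place votes: A 3, B 3, C 9, D 8, E 0, F 0. C and D advance.
Runoff: C is ranked above D on 9 ballots, D above C on 14.

D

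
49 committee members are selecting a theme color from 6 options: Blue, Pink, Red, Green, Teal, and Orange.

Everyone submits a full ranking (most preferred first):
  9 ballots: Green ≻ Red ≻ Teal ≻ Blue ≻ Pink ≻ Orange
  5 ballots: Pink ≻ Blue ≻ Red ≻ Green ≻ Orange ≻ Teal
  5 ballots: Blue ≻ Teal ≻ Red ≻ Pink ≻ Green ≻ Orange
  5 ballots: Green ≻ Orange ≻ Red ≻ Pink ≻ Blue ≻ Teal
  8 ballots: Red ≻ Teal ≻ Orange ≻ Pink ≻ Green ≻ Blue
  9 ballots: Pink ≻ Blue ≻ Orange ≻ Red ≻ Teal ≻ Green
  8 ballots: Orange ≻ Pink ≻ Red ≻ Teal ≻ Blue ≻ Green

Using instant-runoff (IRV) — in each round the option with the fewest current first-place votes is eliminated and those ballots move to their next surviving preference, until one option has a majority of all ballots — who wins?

Pink

Round 1: Blue 5, Pink 14, Red 8, Green 14, Teal 0, Orange 8. Teal eliminated.
Round 2: Blue 5, Pink 14, Red 8, Green 14, Orange 8. Blue eliminated.
Round 3: Pink 14, Red 13, Green 14, Orange 8. Orange eliminated.
Round 4: Pink 22, Red 13, Green 14. Red eliminated.
Round 5: Pink 35, Green 14. Pink has a majority (≥25).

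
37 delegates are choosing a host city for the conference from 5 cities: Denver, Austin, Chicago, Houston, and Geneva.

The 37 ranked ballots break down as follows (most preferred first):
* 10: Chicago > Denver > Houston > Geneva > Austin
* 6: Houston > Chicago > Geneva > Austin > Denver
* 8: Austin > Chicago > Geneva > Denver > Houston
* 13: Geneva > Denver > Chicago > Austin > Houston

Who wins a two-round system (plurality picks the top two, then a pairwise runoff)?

Round 1 first-place votes: Denver 0, Austin 8, Chicago 10, Houston 6, Geneva 13. Geneva and Chicago advance.
Runoff: Geneva is ranked above Chicago on 13 ballots, Chicago above Geneva on 24.

Chicago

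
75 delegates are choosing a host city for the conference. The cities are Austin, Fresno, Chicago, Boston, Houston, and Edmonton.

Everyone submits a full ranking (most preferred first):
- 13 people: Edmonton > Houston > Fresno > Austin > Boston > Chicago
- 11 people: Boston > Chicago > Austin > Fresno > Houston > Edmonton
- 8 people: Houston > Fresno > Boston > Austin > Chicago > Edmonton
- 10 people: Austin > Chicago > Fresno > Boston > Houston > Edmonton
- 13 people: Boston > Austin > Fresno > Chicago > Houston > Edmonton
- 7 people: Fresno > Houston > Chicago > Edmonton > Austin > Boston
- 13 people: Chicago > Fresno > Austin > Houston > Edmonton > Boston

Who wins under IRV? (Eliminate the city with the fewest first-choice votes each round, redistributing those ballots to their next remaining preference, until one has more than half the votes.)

Houston

Round 1: Austin 10, Fresno 7, Chicago 13, Boston 24, Houston 8, Edmonton 13. Fresno eliminated.
Round 2: Austin 10, Chicago 13, Boston 24, Houston 15, Edmonton 13. Austin eliminated.
Round 3: Chicago 23, Boston 24, Houston 15, Edmonton 13. Edmonton eliminated.
Round 4: Chicago 23, Boston 24, Houston 28. Chicago eliminated.
Round 5: Boston 34, Houston 41. Houston has a majority (≥38).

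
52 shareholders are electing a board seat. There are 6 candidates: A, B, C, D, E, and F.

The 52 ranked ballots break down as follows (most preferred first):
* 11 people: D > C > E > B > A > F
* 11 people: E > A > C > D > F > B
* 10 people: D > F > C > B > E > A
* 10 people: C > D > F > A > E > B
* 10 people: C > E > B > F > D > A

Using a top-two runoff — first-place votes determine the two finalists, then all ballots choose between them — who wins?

Round 1 first-place votes: A 0, B 0, C 20, D 21, E 11, F 0. D and C advance.
Runoff: D is ranked above C on 21 ballots, C above D on 31.

C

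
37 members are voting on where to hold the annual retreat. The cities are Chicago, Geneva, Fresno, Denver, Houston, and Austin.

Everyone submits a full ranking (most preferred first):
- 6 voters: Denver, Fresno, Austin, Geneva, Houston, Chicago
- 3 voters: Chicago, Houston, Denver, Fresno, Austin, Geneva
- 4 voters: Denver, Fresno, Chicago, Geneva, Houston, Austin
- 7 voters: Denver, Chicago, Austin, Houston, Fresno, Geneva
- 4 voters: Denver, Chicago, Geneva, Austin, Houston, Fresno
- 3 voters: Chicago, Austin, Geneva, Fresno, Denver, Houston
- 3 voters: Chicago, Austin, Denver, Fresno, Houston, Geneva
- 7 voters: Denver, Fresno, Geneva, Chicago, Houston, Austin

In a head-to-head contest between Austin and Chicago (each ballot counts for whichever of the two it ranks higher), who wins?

Austin is ranked above Chicago on 6 ballots; Chicago above Austin on 31.

Chicago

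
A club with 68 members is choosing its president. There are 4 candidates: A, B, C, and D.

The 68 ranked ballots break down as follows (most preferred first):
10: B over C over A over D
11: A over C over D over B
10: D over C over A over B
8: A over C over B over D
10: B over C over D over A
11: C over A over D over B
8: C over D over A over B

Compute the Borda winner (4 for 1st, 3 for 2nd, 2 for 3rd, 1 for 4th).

A: 10×2 + 11×4 + 10×2 + 8×4 + 10×1 + 11×3 + 8×2 = 175
B: 10×4 + 11×1 + 10×1 + 8×2 + 10×4 + 11×1 + 8×1 = 136
C: 10×3 + 11×3 + 10×3 + 8×3 + 10×3 + 11×4 + 8×4 = 223
D: 10×1 + 11×2 + 10×4 + 8×1 + 10×2 + 11×2 + 8×3 = 146

C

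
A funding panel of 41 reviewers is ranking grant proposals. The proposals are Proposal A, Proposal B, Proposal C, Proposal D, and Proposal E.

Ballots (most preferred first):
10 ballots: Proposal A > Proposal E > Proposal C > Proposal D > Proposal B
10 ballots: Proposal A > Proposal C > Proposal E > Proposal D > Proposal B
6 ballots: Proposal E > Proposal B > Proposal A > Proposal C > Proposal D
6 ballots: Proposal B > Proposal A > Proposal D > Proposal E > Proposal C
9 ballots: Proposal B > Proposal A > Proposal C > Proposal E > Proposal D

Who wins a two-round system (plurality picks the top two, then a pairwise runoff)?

Proposal B

Round 1 first-place votes: Proposal A 20, Proposal B 15, Proposal C 0, Proposal D 0, Proposal E 6. Proposal A and Proposal B advance.
Runoff: Proposal A is ranked above Proposal B on 20 ballots, Proposal B above Proposal A on 21.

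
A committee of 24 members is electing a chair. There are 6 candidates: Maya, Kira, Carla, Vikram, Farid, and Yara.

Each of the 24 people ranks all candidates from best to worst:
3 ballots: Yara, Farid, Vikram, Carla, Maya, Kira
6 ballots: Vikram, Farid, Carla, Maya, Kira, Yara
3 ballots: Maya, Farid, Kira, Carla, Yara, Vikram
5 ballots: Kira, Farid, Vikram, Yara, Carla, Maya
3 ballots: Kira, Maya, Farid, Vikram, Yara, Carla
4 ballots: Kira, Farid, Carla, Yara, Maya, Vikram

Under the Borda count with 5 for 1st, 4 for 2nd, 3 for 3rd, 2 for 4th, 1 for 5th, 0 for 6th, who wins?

Maya: 3×1 + 6×2 + 3×5 + 5×0 + 3×4 + 4×1 = 46
Kira: 3×0 + 6×1 + 3×3 + 5×5 + 3×5 + 4×5 = 75
Carla: 3×2 + 6×3 + 3×2 + 5×1 + 3×0 + 4×3 = 47
Vikram: 3×3 + 6×5 + 3×0 + 5×3 + 3×2 + 4×0 = 60
Farid: 3×4 + 6×4 + 3×4 + 5×4 + 3×3 + 4×4 = 93
Yara: 3×5 + 6×0 + 3×1 + 5×2 + 3×1 + 4×2 = 39

Farid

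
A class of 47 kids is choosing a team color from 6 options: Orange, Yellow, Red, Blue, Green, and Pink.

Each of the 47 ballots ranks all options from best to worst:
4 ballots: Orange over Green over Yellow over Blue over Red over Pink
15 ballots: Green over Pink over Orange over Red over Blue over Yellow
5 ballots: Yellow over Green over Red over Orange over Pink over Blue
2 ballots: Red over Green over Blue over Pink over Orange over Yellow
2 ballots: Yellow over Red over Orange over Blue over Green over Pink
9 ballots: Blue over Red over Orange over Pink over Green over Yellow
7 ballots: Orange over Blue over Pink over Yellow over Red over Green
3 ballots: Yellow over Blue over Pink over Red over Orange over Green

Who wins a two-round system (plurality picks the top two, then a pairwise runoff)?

Orange

Round 1 first-place votes: Orange 11, Yellow 10, Red 2, Blue 9, Green 15, Pink 0. Green and Orange advance.
Runoff: Green is ranked above Orange on 22 ballots, Orange above Green on 25.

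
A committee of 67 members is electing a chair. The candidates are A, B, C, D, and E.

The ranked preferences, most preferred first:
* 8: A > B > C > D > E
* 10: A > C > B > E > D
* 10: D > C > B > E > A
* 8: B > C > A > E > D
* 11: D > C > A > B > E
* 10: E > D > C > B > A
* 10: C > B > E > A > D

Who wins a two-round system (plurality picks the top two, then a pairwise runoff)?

Round 1 first-place votes: A 18, B 8, C 10, D 21, E 10. D and A advance.
Runoff: D is ranked above A on 31 ballots, A above D on 36.

A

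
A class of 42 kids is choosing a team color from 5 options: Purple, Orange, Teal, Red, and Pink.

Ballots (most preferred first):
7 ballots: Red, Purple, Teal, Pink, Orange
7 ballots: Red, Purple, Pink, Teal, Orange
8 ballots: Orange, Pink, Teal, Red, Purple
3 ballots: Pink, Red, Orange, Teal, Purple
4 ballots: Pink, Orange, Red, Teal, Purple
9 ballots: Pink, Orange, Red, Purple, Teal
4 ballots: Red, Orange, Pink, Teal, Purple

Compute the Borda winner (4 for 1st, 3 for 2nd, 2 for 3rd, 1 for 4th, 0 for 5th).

Purple: 7×3 + 7×3 + 8×0 + 3×0 + 4×0 + 9×1 + 4×0 = 51
Orange: 7×0 + 7×0 + 8×4 + 3×2 + 4×3 + 9×3 + 4×3 = 89
Teal: 7×2 + 7×1 + 8×2 + 3×1 + 4×1 + 9×0 + 4×1 = 48
Red: 7×4 + 7×4 + 8×1 + 3×3 + 4×2 + 9×2 + 4×4 = 115
Pink: 7×1 + 7×2 + 8×3 + 3×4 + 4×4 + 9×4 + 4×2 = 117

Pink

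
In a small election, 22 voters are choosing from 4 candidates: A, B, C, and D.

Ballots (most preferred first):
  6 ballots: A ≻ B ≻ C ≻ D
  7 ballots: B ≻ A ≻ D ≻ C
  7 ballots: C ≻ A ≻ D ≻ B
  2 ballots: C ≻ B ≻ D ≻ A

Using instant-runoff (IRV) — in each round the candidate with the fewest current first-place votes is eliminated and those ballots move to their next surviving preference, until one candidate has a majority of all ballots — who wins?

Round 1: A 6, B 7, C 9, D 0. D eliminated.
Round 2: A 6, B 7, C 9. A eliminated.
Round 3: B 13, C 9. B has a majority (≥12).

B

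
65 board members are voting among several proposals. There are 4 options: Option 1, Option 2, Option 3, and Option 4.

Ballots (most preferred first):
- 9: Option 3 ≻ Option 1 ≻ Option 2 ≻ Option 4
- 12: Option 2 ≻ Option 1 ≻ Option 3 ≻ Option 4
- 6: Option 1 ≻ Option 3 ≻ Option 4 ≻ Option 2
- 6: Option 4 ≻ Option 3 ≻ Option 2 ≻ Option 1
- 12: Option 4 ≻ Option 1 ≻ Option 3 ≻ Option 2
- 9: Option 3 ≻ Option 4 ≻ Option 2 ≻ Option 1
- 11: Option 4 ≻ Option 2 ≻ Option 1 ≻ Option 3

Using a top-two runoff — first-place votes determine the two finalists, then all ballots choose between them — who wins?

Round 1 first-place votes: Option 1 6, Option 2 12, Option 3 18, Option 4 29. Option 4 and Option 3 advance.
Runoff: Option 4 is ranked above Option 3 on 29 ballots, Option 3 above Option 4 on 36.

Option 3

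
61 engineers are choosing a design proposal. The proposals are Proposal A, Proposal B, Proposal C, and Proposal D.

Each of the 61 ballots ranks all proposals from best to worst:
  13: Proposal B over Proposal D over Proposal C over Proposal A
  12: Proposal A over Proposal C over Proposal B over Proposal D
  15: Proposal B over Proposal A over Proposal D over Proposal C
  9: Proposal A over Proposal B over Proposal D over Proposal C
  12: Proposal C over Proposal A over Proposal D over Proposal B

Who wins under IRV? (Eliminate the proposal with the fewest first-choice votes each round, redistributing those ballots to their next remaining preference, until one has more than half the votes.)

Round 1: Proposal A 21, Proposal B 28, Proposal C 12, Proposal D 0. Proposal D eliminated.
Round 2: Proposal A 21, Proposal B 28, Proposal C 12. Proposal C eliminated.
Round 3: Proposal A 33, Proposal B 28. Proposal A has a majority (≥31).

Proposal A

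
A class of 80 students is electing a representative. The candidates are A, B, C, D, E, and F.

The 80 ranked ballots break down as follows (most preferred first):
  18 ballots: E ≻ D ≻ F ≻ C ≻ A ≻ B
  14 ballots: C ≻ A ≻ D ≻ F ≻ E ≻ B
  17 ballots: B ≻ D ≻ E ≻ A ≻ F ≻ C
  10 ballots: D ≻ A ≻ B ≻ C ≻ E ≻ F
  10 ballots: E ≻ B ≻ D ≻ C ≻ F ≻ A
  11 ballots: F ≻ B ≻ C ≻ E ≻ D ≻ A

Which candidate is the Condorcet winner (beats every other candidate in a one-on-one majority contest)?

D

D vs A: 66–14
D vs B: 42–38
D vs C: 55–25
D vs E: 41–39
D vs F: 69–11
D beats every other candidate.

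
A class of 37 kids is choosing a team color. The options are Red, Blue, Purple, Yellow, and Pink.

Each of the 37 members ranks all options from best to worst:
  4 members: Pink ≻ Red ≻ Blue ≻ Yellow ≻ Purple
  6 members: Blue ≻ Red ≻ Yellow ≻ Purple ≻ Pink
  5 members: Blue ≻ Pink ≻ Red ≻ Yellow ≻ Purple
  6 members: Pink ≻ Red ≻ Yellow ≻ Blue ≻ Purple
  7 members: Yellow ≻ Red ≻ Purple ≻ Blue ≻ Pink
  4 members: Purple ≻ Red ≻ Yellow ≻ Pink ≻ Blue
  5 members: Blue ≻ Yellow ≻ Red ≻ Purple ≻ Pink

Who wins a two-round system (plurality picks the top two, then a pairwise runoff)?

Round 1 first-place votes: Red 0, Blue 16, Purple 4, Yellow 7, Pink 10. Blue and Pink advance.
Runoff: Blue is ranked above Pink on 23 ballots, Pink above Blue on 14.

Blue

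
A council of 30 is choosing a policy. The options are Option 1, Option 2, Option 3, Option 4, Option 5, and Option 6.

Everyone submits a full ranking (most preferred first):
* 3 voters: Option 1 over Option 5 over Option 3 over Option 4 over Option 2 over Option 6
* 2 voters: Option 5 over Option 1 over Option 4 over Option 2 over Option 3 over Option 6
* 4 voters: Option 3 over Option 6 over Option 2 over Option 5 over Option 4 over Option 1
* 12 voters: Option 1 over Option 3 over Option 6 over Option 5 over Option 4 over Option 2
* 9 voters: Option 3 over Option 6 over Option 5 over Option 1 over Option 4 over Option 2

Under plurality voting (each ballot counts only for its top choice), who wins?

First-place votes: Option 1 15, Option 2 0, Option 3 13, Option 4 0, Option 5 2, Option 6 0.

Option 1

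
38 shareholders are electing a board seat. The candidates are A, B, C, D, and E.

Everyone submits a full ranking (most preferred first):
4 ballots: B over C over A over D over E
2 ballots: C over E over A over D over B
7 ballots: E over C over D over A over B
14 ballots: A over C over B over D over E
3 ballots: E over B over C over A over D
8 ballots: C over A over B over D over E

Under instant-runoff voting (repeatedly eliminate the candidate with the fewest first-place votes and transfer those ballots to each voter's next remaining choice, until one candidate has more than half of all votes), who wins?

Round 1: A 14, B 4, C 10, D 0, E 10. D eliminated.
Round 2: A 14, B 4, C 10, E 10. B eliminated.
Round 3: A 14, C 14, E 10. E eliminated.
Round 4: A 14, C 24. C has a majority (≥20).

C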